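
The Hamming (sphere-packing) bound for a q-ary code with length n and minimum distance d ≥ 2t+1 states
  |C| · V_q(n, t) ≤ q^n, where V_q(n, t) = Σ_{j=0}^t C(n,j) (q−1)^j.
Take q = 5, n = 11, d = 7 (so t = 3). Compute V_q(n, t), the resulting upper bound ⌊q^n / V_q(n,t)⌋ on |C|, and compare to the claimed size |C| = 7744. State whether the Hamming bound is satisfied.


V_q(n, t) = 11485, q^n = 48828125, Hamming bound = 4251, |C| = 7744 > bound (violated).

Step 1: Compute V_q(n, t) = Σ_{j=0}^3 C(n, j) (q−1)^j.
  j = 0: C(11,0)·(4)^0 = 1·1 = 1.
  j = 1: C(11,1)·(4)^1 = 11·4 = 44.
  j = 2: C(11,2)·(4)^2 = 55·16 = 880.
  j = 3: C(11,3)·(4)^3 = 165·64 = 10560.
  V_q(n, t) = 1 + 44 + 880 + 10560 = 11485.
Step 2: q^n = 5^11 = 48828125.
Step 3: Hamming bound ⌊q^n / V_q(n,t)⌋ = ⌊48828125/11485⌋ = 4251.
Step 4: Compare |C| = 7744 to 4251: violated.
The claimed |C| lies above the Hamming bound, so no 5-ary code of length 11 with d ≥ 7 can have 7744 codewords.


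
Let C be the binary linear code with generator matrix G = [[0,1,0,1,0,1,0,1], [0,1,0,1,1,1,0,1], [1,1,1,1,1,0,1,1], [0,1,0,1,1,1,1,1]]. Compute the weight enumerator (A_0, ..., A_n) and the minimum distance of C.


Weight distribution: A_0 = 1, A_1 = 2, A_2 = 1, A_3 = 1, A_4 = 3, A_5 = 4, A_6 = 3, A_7 = 1. Minimum distance d = 1.

Enumerate all 2^4 = 16 messages m ∈ F_2^4.
For each, compute codeword c = mG in F_2^8, then tally its weight.
  m = 0000 → c = 00000000, weight = 0.
  m = 1000 → c = 01010101, weight = 4.
  m = 0100 → c = 01011101, weight = 5.
  m = 1100 → c = 00001000, weight = 1.
  m = 0010 → c = 11111011, weight = 7.
  m = 1010 → c = 10101110, weight = 5.
  m = 0110 → c = 10100110, weight = 4.
  m = 1110 → c = 11110011, weight = 6.
  m = 0001 → c = 01011111, weight = 6.
  m = 1001 → c = 00001010, weight = 2.
  m = 0101 → c = 00000010, weight = 1.
  m = 1101 → c = 01010111, weight = 5.
  m = 0011 → c = 10100100, weight = 3.
  m = 1011 → c = 11110001, weight = 5.
  m = 0111 → c = 11111001, weight = 6.
  m = 1111 → c = 10101100, weight = 4.
Tally weights:
  weight 0: 1 codewords.
  weight 1: 2 codewords.
  weight 2: 1 codewords.
  weight 3: 1 codewords.
  weight 4: 3 codewords.
  weight 5: 4 codewords.
  weight 6: 3 codewords.
  weight 7: 1 codewords.
Minimum distance d = smallest w > 0 with A_w > 0 = 1.
Sanity: Σ A_w = 16 = 2^4 = 16 ✓.


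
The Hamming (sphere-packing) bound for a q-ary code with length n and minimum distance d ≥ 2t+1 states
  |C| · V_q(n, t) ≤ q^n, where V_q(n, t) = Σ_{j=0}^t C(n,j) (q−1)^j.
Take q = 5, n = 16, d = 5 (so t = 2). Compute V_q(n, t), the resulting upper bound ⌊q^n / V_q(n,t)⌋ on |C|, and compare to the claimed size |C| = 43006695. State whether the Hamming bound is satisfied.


V_q(n, t) = 1985, q^n = 152587890625, Hamming bound = 76870473, |C| = 43006695 ≤ bound (satisfied).

Step 1: Compute V_q(n, t) = Σ_{j=0}^2 C(n, j) (q−1)^j.
  j = 0: C(16,0)·(4)^0 = 1·1 = 1.
  j = 1: C(16,1)·(4)^1 = 16·4 = 64.
  j = 2: C(16,2)·(4)^2 = 120·16 = 1920.
  V_q(n, t) = 1 + 64 + 1920 = 1985.
Step 2: q^n = 5^16 = 152587890625.
Step 3: Hamming bound ⌊q^n / V_q(n,t)⌋ = ⌊152587890625/1985⌋ = 76870473.
Step 4: Compare |C| = 43006695 to 76870473: satisfied.
The claimed |C| lies below the Hamming bound.


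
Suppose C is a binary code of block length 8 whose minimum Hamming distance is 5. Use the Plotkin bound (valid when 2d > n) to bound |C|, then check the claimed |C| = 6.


Plotkin bound M ≤ 4; given |C| = 6 > bound (violated).

Check applicability: 2d = 10, n = 8.
2d − n = 2 > 0, so Plotkin applies.
Compute d/(2d−n) = 5/2 ≈ 2.5000.
⌊d/(2d−n)⌋ = 2.
Plotkin bound: M ≤ 2·2 = 4.
Given |C| = 6, check: VIOLATED.
This |C| is above the Plotkin bound, so no binary code with n = 8, d = 5 and 6 codewords exists.


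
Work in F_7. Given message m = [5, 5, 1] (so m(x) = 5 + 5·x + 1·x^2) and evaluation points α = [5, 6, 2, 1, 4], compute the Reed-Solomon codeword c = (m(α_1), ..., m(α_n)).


c = [6, 1, 5, 4, 6]

Message polynomial: m(x) = 5 + 5·x + 1·x^2 (mod 7).
For each evaluation point α_i, compute m(α_i) mod 7:
  α_1 = 5: Horner steps 1 → 3 → 6, so m(5) = 6.
  α_2 = 6: Horner steps 1 → 4 → 1, so m(6) = 1.
  α_3 = 2: Horner steps 1 → 0 → 5, so m(2) = 5.
  α_4 = 1: Horner steps 1 → 6 → 4, so m(1) = 4.
  α_5 = 4: Horner steps 1 → 2 → 6, so m(4) = 6.
Codeword c = [6, 1, 5, 4, 6] ∈ F_7^5.


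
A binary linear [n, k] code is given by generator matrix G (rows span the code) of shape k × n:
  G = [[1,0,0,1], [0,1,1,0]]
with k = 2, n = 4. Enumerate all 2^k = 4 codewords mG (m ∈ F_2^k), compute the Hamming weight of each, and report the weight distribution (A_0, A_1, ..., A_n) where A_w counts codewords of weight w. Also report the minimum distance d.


Weight distribution: A_0 = 1, A_2 = 2, A_4 = 1. Minimum distance d = 2.

Enumerate all 2^2 = 4 messages m ∈ F_2^2.
For each, compute codeword c = mG in F_2^4, then tally its weight.
  m = 00 → c = 0000, weight = 0.
  m = 10 → c = 1001, weight = 2.
  m = 01 → c = 0110, weight = 2.
  m = 11 → c = 1111, weight = 4.
Tally weights:
  weight 0: 1 codewords.
  weight 2: 2 codewords.
  weight 4: 1 codewords.
Minimum distance d = smallest w > 0 with A_w > 0 = 2.
Sanity: Σ A_w = 4 = 2^2 = 4 ✓.


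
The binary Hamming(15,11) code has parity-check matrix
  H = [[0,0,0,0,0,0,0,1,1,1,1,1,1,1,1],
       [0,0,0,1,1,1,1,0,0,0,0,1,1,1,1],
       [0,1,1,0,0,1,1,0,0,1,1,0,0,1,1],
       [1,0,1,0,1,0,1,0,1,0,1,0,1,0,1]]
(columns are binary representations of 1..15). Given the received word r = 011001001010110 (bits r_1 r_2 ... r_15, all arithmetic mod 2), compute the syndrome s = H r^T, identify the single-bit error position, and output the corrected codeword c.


s = (0, 1, 1, 0)^T, error position = 6, corrected codeword c = 011000001010110

Compute s = H r^T mod 2 one row at a time:
  s_1 = 0 + 1 + 0 + 1 + 0 + 1 + 1 + 0 = 4 ≡ 0 (mod 2).
  s_2 = 0 + 0 + 1 + 0 + 0 + 1 + 1 + 0 = 3 ≡ 1 (mod 2).
  s_3 = 1 + 1 + 1 + 0 + 0 + 1 + 1 + 0 = 5 ≡ 1 (mod 2).
  s_4 = 0 + 1 + 0 + 0 + 1 + 1 + 1 + 0 = 4 ≡ 0 (mod 2).
s = (0, 1, 1, 0)^T — this equals column 6 of H (binary 0110), so error is at position 6.
Correct: flip bit 6 of r = 011001001010110 to get c = 011000001010110.


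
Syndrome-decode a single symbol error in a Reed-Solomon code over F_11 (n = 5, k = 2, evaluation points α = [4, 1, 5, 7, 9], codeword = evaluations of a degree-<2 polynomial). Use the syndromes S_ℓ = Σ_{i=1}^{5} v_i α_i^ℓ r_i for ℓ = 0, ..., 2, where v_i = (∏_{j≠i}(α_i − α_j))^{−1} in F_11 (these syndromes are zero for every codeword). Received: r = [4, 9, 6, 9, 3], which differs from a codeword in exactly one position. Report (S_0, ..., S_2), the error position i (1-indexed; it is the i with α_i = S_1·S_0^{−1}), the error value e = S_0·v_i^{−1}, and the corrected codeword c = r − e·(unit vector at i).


S = (2, 3, 10), error at position 4, error magnitude e = 10, c = [4, 9, 6, 10, 3].

Step 1: column multipliers v_i = (∏_{j≠i}(α_i − α_j))^{−1} mod 11.
  i = 1 (α = 4): (4−1)(4−5)(4−7)(4−9) = 3·(−1)·(−3)·(−5) = −45 ≡ 10, so v_1 = 10^{−1} = 10 (mod 11).
  i = 2 (α = 1): (1−4)(1−5)(1−7)(1−9) = (−3)·(−4)·(−6)·(−8) = 576 ≡ 4, so v_2 = 4^{−1} = 3 (mod 11).
  i = 3 (α = 5): (5−4)(5−1)(5−7)(5−9) = 1·4·(−2)·(−4) = 32 ≡ 10, so v_3 = 10^{−1} = 10 (mod 11).
  i = 4 (α = 7): (7−4)(7−1)(7−5)(7−9) = 3·6·2·(−2) = −72 ≡ 5, so v_4 = 5^{−1} = 9 (mod 11).
  i = 5 (α = 9): (9−4)(9−1)(9−5)(9−7) = 5·8·4·2 = 320 ≡ 1, so v_5 = 1^{−1} = 1 (mod 11).
  v = [10, 3, 10, 9, 1].
Step 2: syndromes of r = [4, 9, 6, 9, 3] (all sums mod 11).
  S_0 = Σ v_i r_i = 10·4 + 3·9 + 10·6 + 9·9 + 1·3 = 211 ≡ 2.
  S_1 = Σ v_i α_i r_i = 10·4·4 + 3·1·9 + 10·5·6 + 9·7·9 + 1·9·3 = 1081 ≡ 3.
  α_i^2 mod 11 = [5, 1, 3, 5, 4].
  S_2 = Σ v_i α_i^2 r_i = 10·5·4 + 3·1·9 + 10·3·6 + 9·5·9 + 1·4·3 = 824 ≡ 10.
  S = (2, 3, 10) ≠ 0, so r is not a codeword (an error is present).
Step 3: locate the error. For a single error e at position i, S_ℓ = v_i·e·α_i^ℓ, so α_err = S_1/S_0.
  S_0^{−1} = 2^{−1} = 6 (mod 11), so α_err = 3·6 = 18 ≡ 7 = α_4. Error position i = 4.
  Consistency check: S_2/S_1 = 10·4 = 40 ≡ 7 = α_err ✓ (single-error assumption holds).
Step 4: error magnitude e = S_0/v_4 = S_0·∏_{j≠4}(α_4 − α_j) = 2·5 = 10 ≡ 10 (mod 11).
Step 5: correct position 4: c_4 = r_4 − e = 9 − 10 ≡ 10 (mod 11). Hence c = [4, 9, 6, 10, 3].
  Check: interpolating c through the α_i gives m(x) = 7 + 2·x (degree < 2) with m(α_i) = c_i for every i, so c is indeed a codeword.


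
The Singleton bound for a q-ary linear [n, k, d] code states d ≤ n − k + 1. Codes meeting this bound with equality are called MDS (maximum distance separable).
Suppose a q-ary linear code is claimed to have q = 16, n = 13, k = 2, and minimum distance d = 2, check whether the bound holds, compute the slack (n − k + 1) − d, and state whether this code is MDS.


Singleton RHS = n − k + 1 = 12, slack = 10, bound satisfied, not MDS.

Singleton bound: d ≤ n − k + 1.
Here n = 13, k = 2, so n − k + 1 = 12.
Given d = 2, check d ≤ 12: YES.
Slack = (n − k + 1) − d = 10.
The code is NOT MDS (slack = 10 > 0).
Description: the claimed parameters are [13, 2, 2]_16; such a code would be non-MDS.


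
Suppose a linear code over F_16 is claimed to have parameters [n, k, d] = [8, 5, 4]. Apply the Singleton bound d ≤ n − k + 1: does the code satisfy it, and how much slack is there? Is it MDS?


Singleton RHS = n − k + 1 = 4, slack = 0, bound satisfied, MDS.

Singleton bound: d ≤ n − k + 1.
Here n = 8, k = 5, so n − k + 1 = 4.
Given d = 4, check d ≤ 4: YES.
Slack = (n − k + 1) − d = 0.
The code is MDS (slack = 0).
Description: the claimed parameters are [8, 5, 4]_16; such a code would be MDS (meets Singleton bound).


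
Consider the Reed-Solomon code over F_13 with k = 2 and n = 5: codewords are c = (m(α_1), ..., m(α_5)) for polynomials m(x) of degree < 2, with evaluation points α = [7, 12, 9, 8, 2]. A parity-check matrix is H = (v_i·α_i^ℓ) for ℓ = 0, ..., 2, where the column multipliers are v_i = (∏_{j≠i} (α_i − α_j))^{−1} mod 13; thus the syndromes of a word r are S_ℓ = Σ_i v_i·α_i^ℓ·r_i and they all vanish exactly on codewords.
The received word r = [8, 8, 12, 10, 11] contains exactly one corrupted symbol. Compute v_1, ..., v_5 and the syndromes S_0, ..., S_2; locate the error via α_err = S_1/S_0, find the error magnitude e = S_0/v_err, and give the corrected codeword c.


S = (8, 5, 8), error at position 2, error magnitude e = 3, c = [8, 5, 12, 10, 11].

Step 1: column multipliers v_i = (∏_{j≠i}(α_i − α_j))^{−1} mod 13.
  i = 1 (α = 7): (7−12)(7−9)(7−8)(7−2) = (−5)·(−2)·(−1)·5 = −50 ≡ 2, so v_1 = 2^{−1} = 7 (mod 13).
  i = 2 (α = 12): (12−7)(12−9)(12−8)(12−2) = 5·3·4·10 = 600 ≡ 2, so v_2 = 2^{−1} = 7 (mod 13).
  i = 3 (α = 9): (9−7)(9−12)(9−8)(9−2) = 2·(−3)·1·7 = −42 ≡ 10, so v_3 = 10^{−1} = 4 (mod 13).
  i = 4 (α = 8): (8−7)(8−12)(8−9)(8−2) = 1·(−4)·(−1)·6 = 24 ≡ 11, so v_4 = 11^{−1} = 6 (mod 13).
  i = 5 (α = 2): (2−7)(2−12)(2−9)(2−8) = (−5)·(−10)·(−7)·(−6) = 2100 ≡ 7, so v_5 = 7^{−1} = 2 (mod 13).
  v = [7, 7, 4, 6, 2].
Step 2: syndromes of r = [8, 8, 12, 10, 11] (all sums mod 13).
  S_0 = Σ v_i r_i = 7·8 + 7·8 + 4·12 + 6·10 + 2·11 = 242 ≡ 8.
  S_1 = Σ v_i α_i r_i = 7·7·8 + 7·12·8 + 4·9·12 + 6·8·10 + 2·2·11 = 2020 ≡ 5.
  α_i^2 mod 13 = [10, 1, 3, 12, 4].
  S_2 = Σ v_i α_i^2 r_i = 7·10·8 + 7·1·8 + 4·3·12 + 6·12·10 + 2·4·11 = 1568 ≡ 8.
  S = (8, 5, 8) ≠ 0, so r is not a codeword (an error is present).
Step 3: locate the error. For a single error e at position i, S_ℓ = v_i·e·α_i^ℓ, so α_err = S_1/S_0.
  S_0^{−1} = 8^{−1} = 5 (mod 13), so α_err = 5·5 = 25 ≡ 12 = α_2. Error position i = 2.
  Consistency check: S_2/S_1 = 8·8 = 64 ≡ 12 = α_err ✓ (single-error assumption holds).
Step 4: error magnitude e = S_0/v_2 = S_0·∏_{j≠2}(α_2 − α_j) = 8·2 = 16 ≡ 3 (mod 13).
Step 5: correct position 2: c_2 = r_2 − e = 8 − 3 ≡ 5 (mod 13). Hence c = [8, 5, 12, 10, 11].
  Check: interpolating c through the α_i gives m(x) = 7 + 2·x (degree < 2) with m(α_i) = c_i for every i, so c is indeed a codeword.


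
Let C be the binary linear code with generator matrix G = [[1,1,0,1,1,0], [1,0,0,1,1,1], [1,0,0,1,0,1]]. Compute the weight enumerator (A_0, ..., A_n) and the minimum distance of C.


Weight distribution: A_0 = 1, A_1 = 1, A_2 = 1, A_3 = 3, A_4 = 2. Minimum distance d = 1.

Enumerate all 2^3 = 8 messages m ∈ F_2^3.
For each, compute codeword c = mG in F_2^6, then tally its weight.
  m = 000 → c = 000000, weight = 0.
  m = 100 → c = 110110, weight = 4.
  m = 010 → c = 100111, weight = 4.
  m = 110 → c = 010001, weight = 2.
  m = 001 → c = 100101, weight = 3.
  m = 101 → c = 010011, weight = 3.
  m = 011 → c = 000010, weight = 1.
  m = 111 → c = 110100, weight = 3.
Tally weights:
  weight 0: 1 codewords.
  weight 1: 1 codewords.
  weight 2: 1 codewords.
  weight 3: 3 codewords.
  weight 4: 2 codewords.
Minimum distance d = smallest w > 0 with A_w > 0 = 1.
Sanity: Σ A_w = 8 = 2^3 = 8 ✓.


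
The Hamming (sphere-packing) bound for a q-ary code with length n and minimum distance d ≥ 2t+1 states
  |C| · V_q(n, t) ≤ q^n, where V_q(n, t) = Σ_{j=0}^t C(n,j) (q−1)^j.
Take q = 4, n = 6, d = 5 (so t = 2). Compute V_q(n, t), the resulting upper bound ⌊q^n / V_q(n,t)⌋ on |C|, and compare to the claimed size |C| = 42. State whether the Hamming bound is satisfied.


V_q(n, t) = 154, q^n = 4096, Hamming bound = 26, |C| = 42 > bound (violated).

Step 1: Compute V_q(n, t) = Σ_{j=0}^2 C(n, j) (q−1)^j.
  j = 0: C(6,0)·(3)^0 = 1·1 = 1.
  j = 1: C(6,1)·(3)^1 = 6·3 = 18.
  j = 2: C(6,2)·(3)^2 = 15·9 = 135.
  V_q(n, t) = 1 + 18 + 135 = 154.
Step 2: q^n = 4^6 = 4096.
Step 3: Hamming bound ⌊q^n / V_q(n,t)⌋ = ⌊4096/154⌋ = 26.
Step 4: Compare |C| = 42 to 26: violated.
The claimed |C| lies above the Hamming bound, so no 4-ary code of length 6 with d ≥ 5 can have 42 codewords.


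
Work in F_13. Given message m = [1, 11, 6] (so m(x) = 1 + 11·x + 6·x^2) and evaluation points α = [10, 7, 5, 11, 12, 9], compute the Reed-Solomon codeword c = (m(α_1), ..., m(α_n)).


c = [9, 8, 11, 3, 9, 1]

Message polynomial: m(x) = 1 + 11·x + 6·x^2 (mod 13).
For each evaluation point α_i, compute m(α_i) mod 13:
  α_1 = 10: Horner steps 6 → 6 → 9, so m(10) = 9.
  α_2 = 7: Horner steps 6 → 1 → 8, so m(7) = 8.
  α_3 = 5: Horner steps 6 → 2 → 11, so m(5) = 11.
  α_4 = 11: Horner steps 6 → 12 → 3, so m(11) = 3.
  α_5 = 12: Horner steps 6 → 5 → 9, so m(12) = 9.
  α_6 = 9: Horner steps 6 → 0 → 1, so m(9) = 1.
Codeword c = [9, 8, 11, 3, 9, 1] ∈ F_13^6.


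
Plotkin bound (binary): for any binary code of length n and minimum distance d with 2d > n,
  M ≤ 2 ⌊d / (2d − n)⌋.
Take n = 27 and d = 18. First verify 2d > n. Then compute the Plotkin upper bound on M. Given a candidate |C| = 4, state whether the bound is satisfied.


Plotkin bound M ≤ 4; given |C| = 4 ≤ bound (satisfied).

Check applicability: 2d = 36, n = 27.
2d − n = 9 > 0, so Plotkin applies.
Compute d/(2d−n) = 18/9 ≈ 2.0000.
⌊d/(2d−n)⌋ = 2.
Plotkin bound: M ≤ 2·2 = 4.
Given |C| = 4, check: satisfied.
This |C| is at the Plotkin bound.


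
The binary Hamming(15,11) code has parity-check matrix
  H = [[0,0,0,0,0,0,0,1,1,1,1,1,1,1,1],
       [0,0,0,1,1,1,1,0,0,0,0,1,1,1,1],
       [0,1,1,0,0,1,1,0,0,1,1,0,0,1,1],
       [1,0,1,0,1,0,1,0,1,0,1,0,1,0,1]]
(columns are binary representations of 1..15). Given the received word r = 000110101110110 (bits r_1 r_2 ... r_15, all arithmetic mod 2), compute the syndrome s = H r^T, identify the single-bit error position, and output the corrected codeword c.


s = (1, 1, 0, 1)^T, error position = 13, corrected codeword c = 000110101110010

Compute s = H r^T mod 2 one row at a time:
  s_1 = 0 + 1 + 1 + 1 + 0 + 1 + 1 + 0 = 5 ≡ 1 (mod 2).
  s_2 = 1 + 1 + 0 + 1 + 0 + 1 + 1 + 0 = 5 ≡ 1 (mod 2).
  s_3 = 0 + 0 + 0 + 1 + 1 + 1 + 1 + 0 = 4 ≡ 0 (mod 2).
  s_4 = 0 + 0 + 1 + 1 + 1 + 1 + 1 + 0 = 5 ≡ 1 (mod 2).
s = (1, 1, 0, 1)^T — this equals column 13 of H (binary 1101), so error is at position 13.
Correct: flip bit 13 of r = 000110101110110 to get c = 000110101110010.


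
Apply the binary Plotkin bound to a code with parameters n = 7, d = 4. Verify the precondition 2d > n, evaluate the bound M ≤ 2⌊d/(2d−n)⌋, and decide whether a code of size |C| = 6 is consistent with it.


Plotkin bound M ≤ 8; given |C| = 6 ≤ bound (satisfied).

Check applicability: 2d = 8, n = 7.
2d − n = 1 > 0, so Plotkin applies.
Compute d/(2d−n) = 4/1 ≈ 4.0000.
⌊d/(2d−n)⌋ = 4.
Plotkin bound: M ≤ 2·4 = 8.
Given |C| = 6, check: satisfied.
This |C| is below the Plotkin bound.


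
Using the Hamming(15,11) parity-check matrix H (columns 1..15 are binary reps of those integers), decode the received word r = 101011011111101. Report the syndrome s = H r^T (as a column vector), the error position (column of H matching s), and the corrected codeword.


s = (1, 1, 1, 1)^T, error position = 15, corrected codeword c = 101011011111100

Compute s = H r^T mod 2 one row at a time:
  s_1 = 1 + 1 + 1 + 1 + 1 + 1 + 0 + 1 = 7 ≡ 1 (mod 2).
  s_2 = 0 + 1 + 1 + 0 + 1 + 1 + 0 + 1 = 5 ≡ 1 (mod 2).
  s_3 = 0 + 1 + 1 + 0 + 1 + 1 + 0 + 1 = 5 ≡ 1 (mod 2).
  s_4 = 1 + 1 + 1 + 0 + 1 + 1 + 1 + 1 = 7 ≡ 1 (mod 2).
s = (1, 1, 1, 1)^T — this equals column 15 of H (binary 1111), so error is at position 15.
Correct: flip bit 15 of r = 101011011111101 to get c = 101011011111100.


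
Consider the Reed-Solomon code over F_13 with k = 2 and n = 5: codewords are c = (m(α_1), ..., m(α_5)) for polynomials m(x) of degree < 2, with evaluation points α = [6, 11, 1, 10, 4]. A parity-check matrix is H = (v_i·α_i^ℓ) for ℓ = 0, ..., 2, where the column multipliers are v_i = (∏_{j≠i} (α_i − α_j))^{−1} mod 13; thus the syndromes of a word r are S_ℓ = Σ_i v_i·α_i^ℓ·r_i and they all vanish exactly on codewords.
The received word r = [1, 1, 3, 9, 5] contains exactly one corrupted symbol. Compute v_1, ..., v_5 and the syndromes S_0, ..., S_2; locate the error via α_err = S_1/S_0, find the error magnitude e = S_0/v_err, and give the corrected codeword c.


S = (5, 4, 11), error at position 1, error magnitude e = 12, c = [2, 1, 3, 9, 5].

Step 1: column multipliers v_i = (∏_{j≠i}(α_i − α_j))^{−1} mod 13.
  i = 1 (α = 6): (6−11)(6−1)(6−10)(6−4) = (−5)·5·(−4)·2 = 200 ≡ 5, so v_1 = 5^{−1} = 8 (mod 13).
  i = 2 (α = 11): (11−6)(11−1)(11−10)(11−4) = 5·10·1·7 = 350 ≡ 12, so v_2 = 12^{−1} = 12 (mod 13).
  i = 3 (α = 1): (1−6)(1−11)(1−10)(1−4) = (−5)·(−10)·(−9)·(−3) = 1350 ≡ 11, so v_3 = 11^{−1} = 6 (mod 13).
  i = 4 (α = 10): (10−6)(10−11)(10−1)(10−4) = 4·(−1)·9·6 = −216 ≡ 5, so v_4 = 5^{−1} = 8 (mod 13).
  i = 5 (α = 4): (4−6)(4−11)(4−1)(4−10) = (−2)·(−7)·3·(−6) = −252 ≡ 8, so v_5 = 8^{−1} = 5 (mod 13).
  v = [8, 12, 6, 8, 5].
Step 2: syndromes of r = [1, 1, 3, 9, 5] (all sums mod 13).
  S_0 = Σ v_i r_i = 8·1 + 12·1 + 6·3 + 8·9 + 5·5 = 135 ≡ 5.
  S_1 = Σ v_i α_i r_i = 8·6·1 + 12·11·1 + 6·1·3 + 8·10·9 + 5·4·5 = 1018 ≡ 4.
  α_i^2 mod 13 = [10, 4, 1, 9, 3].
  S_2 = Σ v_i α_i^2 r_i = 8·10·1 + 12·4·1 + 6·1·3 + 8·9·9 + 5·3·5 = 869 ≡ 11.
  S = (5, 4, 11) ≠ 0, so r is not a codeword (an error is present).
Step 3: locate the error. For a single error e at position i, S_ℓ = v_i·e·α_i^ℓ, so α_err = S_1/S_0.
  S_0^{−1} = 5^{−1} = 8 (mod 13), so α_err = 4·8 = 32 ≡ 6 = α_1. Error position i = 1.
  Consistency check: S_2/S_1 = 11·10 = 110 ≡ 6 = α_err ✓ (single-error assumption holds).
Step 4: error magnitude e = S_0/v_1 = S_0·∏_{j≠1}(α_1 − α_j) = 5·5 = 25 ≡ 12 (mod 13).
Step 5: correct position 1: c_1 = r_1 − e = 1 − 12 ≡ 2 (mod 13). Hence c = [2, 1, 3, 9, 5].
  Check: interpolating c through the α_i gives m(x) = 11 + 5·x (degree < 2) with m(α_i) = c_i for every i, so c is indeed a codeword.


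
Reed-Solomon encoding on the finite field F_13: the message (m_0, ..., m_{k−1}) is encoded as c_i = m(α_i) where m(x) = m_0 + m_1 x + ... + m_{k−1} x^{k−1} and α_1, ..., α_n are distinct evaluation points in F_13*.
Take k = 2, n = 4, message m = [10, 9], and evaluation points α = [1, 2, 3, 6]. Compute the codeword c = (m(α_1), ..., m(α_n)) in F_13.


c = [6, 2, 11, 12]

Message polynomial: m(x) = 10 + 9·x (mod 13).
For each evaluation point α_i, compute m(α_i) mod 13:
  α_1 = 1: Horner steps 9 → 6, so m(1) = 6.
  α_2 = 2: Horner steps 9 → 2, so m(2) = 2.
  α_3 = 3: Horner steps 9 → 11, so m(3) = 11.
  α_4 = 6: Horner steps 9 → 12, so m(6) = 12.
Codeword c = [6, 2, 11, 12] ∈ F_13^4.


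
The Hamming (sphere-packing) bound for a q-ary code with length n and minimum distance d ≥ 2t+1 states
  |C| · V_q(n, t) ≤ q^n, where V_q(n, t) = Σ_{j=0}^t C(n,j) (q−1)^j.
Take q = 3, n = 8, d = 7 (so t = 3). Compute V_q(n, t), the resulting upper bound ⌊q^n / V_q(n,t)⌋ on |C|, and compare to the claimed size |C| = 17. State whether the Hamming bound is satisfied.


V_q(n, t) = 577, q^n = 6561, Hamming bound = 11, |C| = 17 > bound (violated).

Step 1: Compute V_q(n, t) = Σ_{j=0}^3 C(n, j) (q−1)^j.
  j = 0: C(8,0)·(2)^0 = 1·1 = 1.
  j = 1: C(8,1)·(2)^1 = 8·2 = 16.
  j = 2: C(8,2)·(2)^2 = 28·4 = 112.
  j = 3: C(8,3)·(2)^3 = 56·8 = 448.
  V_q(n, t) = 1 + 16 + 112 + 448 = 577.
Step 2: q^n = 3^8 = 6561.
Step 3: Hamming bound ⌊q^n / V_q(n,t)⌋ = ⌊6561/577⌋ = 11.
Step 4: Compare |C| = 17 to 11: violated.
The claimed |C| lies above the Hamming bound, so no 3-ary code of length 8 with d ≥ 7 can have 17 codewords.


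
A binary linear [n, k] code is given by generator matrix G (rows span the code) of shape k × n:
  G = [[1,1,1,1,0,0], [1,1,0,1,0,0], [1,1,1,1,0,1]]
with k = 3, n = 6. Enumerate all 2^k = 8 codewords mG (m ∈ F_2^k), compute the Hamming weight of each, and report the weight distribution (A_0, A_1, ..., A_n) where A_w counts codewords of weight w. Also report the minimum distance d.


Weight distribution: A_0 = 1, A_1 = 2, A_2 = 1, A_3 = 1, A_4 = 2, A_5 = 1. Minimum distance d = 1.

Enumerate all 2^3 = 8 messages m ∈ F_2^3.
For each, compute codeword c = mG in F_2^6, then tally its weight.
  m = 000 → c = 000000, weight = 0.
  m = 100 → c = 111100, weight = 4.
  m = 010 → c = 110100, weight = 3.
  m = 110 → c = 001000, weight = 1.
  m = 001 → c = 111101, weight = 5.
  m = 101 → c = 000001, weight = 1.
  m = 011 → c = 001001, weight = 2.
  m = 111 → c = 110101, weight = 4.
Tally weights:
  weight 0: 1 codewords.
  weight 1: 2 codewords.
  weight 2: 1 codewords.
  weight 3: 1 codewords.
  weight 4: 2 codewords.
  weight 5: 1 codewords.
Minimum distance d = smallest w > 0 with A_w > 0 = 1.
Sanity: Σ A_w = 8 = 2^3 = 8 ✓.


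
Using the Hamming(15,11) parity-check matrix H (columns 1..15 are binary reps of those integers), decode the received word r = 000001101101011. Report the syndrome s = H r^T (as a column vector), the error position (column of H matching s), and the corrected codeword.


s = (1, 1, 1, 1)^T, error position = 15, corrected codeword c = 000001101101010

Compute s = H r^T mod 2 one row at a time:
  s_1 = 0 + 1 + 1 + 0 + 1 + 0 + 1 + 1 = 5 ≡ 1 (mod 2).
  s_2 = 0 + 0 + 1 + 1 + 1 + 0 + 1 + 1 = 5 ≡ 1 (mod 2).
  s_3 = 0 + 0 + 1 + 1 + 1 + 0 + 1 + 1 = 5 ≡ 1 (mod 2).
  s_4 = 0 + 0 + 0 + 1 + 1 + 0 + 0 + 1 = 3 ≡ 1 (mod 2).
s = (1, 1, 1, 1)^T — this equals column 15 of H (binary 1111), so error is at position 15.
Correct: flip bit 15 of r = 000001101101011 to get c = 000001101101010.


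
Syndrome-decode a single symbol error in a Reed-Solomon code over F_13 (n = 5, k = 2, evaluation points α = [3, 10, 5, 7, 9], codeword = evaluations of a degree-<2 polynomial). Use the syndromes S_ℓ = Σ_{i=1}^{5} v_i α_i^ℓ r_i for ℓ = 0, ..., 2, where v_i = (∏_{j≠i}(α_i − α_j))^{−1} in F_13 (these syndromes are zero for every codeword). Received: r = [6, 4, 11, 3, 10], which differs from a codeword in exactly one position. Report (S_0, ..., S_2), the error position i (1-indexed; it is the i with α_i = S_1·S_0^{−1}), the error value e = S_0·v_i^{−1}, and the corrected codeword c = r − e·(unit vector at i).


S = (7, 11, 8), error at position 5, error magnitude e = 2, c = [6, 4, 11, 3, 8].

Step 1: column multipliers v_i = (∏_{j≠i}(α_i − α_j))^{−1} mod 13.
  i = 1 (α = 3): (3−10)(3−5)(3−7)(3−9) = (−7)·(−2)·(−4)·(−6) = 336 ≡ 11, so v_1 = 11^{−1} = 6 (mod 13).
  i = 2 (α = 10): (10−3)(10−5)(10−7)(10−9) = 7·5·3·1 = 105 ≡ 1, so v_2 = 1^{−1} = 1 (mod 13).
  i = 3 (α = 5): (5−3)(5−10)(5−7)(5−9) = 2·(−5)·(−2)·(−4) = −80 ≡ 11, so v_3 = 11^{−1} = 6 (mod 13).
  i = 4 (α = 7): (7−3)(7−10)(7−5)(7−9) = 4·(−3)·2·(−2) = 48 ≡ 9, so v_4 = 9^{−1} = 3 (mod 13).
  i = 5 (α = 9): (9−3)(9−10)(9−5)(9−7) = 6·(−1)·4·2 = −48 ≡ 4, so v_5 = 4^{−1} = 10 (mod 13).
  v = [6, 1, 6, 3, 10].
Step 2: syndromes of r = [6, 4, 11, 3, 10] (all sums mod 13).
  S_0 = Σ v_i r_i = 6·6 + 1·4 + 6·11 + 3·3 + 10·10 = 215 ≡ 7.
  S_1 = Σ v_i α_i r_i = 6·3·6 + 1·10·4 + 6·5·11 + 3·7·3 + 10·9·10 = 1441 ≡ 11.
  α_i^2 mod 13 = [9, 9, 12, 10, 3].
  S_2 = Σ v_i α_i^2 r_i = 6·9·6 + 1·9·4 + 6·12·11 + 3·10·3 + 10·3·10 = 1542 ≡ 8.
  S = (7, 11, 8) ≠ 0, so r is not a codeword (an error is present).
Step 3: locate the error. For a single error e at position i, S_ℓ = v_i·e·α_i^ℓ, so α_err = S_1/S_0.
  S_0^{−1} = 7^{−1} = 2 (mod 13), so α_err = 11·2 = 22 ≡ 9 = α_5. Error position i = 5.
  Consistency check: S_2/S_1 = 8·6 = 48 ≡ 9 = α_err ✓ (single-error assumption holds).
Step 4: error magnitude e = S_0/v_5 = S_0·∏_{j≠5}(α_5 − α_j) = 7·4 = 28 ≡ 2 (mod 13).
Step 5: correct position 5: c_5 = r_5 − e = 10 − 2 ≡ 8 (mod 13). Hence c = [6, 4, 11, 3, 8].
  Check: interpolating c through the α_i gives m(x) = 5 + 9·x (degree < 2) with m(α_i) = c_i for every i, so c is indeed a codeword.


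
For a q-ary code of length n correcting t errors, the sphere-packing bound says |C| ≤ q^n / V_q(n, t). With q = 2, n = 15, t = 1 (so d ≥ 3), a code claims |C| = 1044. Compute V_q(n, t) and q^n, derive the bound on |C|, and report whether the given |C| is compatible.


V_q(n, t) = 16, q^n = 32768, Hamming bound = 2048, |C| = 1044 ≤ bound (satisfied).

Step 1: Compute V_q(n, t) = Σ_{j=0}^1 C(n, j) (q−1)^j.
  j = 0: C(15,0)·(1)^0 = 1·1 = 1.
  j = 1: C(15,1)·(1)^1 = 15·1 = 15.
  V_q(n, t) = 1 + 15 = 16.
Step 2: q^n = 2^15 = 32768.
Step 3: Hamming bound ⌊q^n / V_q(n,t)⌋ = ⌊32768/16⌋ = 2048.
Step 4: Compare |C| = 1044 to 2048: satisfied.
The claimed |C| lies below the Hamming bound.


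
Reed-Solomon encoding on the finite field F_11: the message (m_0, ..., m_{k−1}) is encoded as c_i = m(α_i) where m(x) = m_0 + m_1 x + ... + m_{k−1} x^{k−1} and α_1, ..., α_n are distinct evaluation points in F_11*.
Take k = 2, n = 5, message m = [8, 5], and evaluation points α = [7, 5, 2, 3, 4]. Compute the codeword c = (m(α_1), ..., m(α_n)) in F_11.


c = [10, 0, 7, 1, 6]

Message polynomial: m(x) = 8 + 5·x (mod 11).
For each evaluation point α_i, compute m(α_i) mod 11:
  α_1 = 7: Horner steps 5 → 10, so m(7) = 10.
  α_2 = 5: Horner steps 5 → 0, so m(5) = 0.
  α_3 = 2: Horner steps 5 → 7, so m(2) = 7.
  α_4 = 3: Horner steps 5 → 1, so m(3) = 1.
  α_5 = 4: Horner steps 5 → 6, so m(4) = 6.
Codeword c = [10, 0, 7, 1, 6] ∈ F_11^5.


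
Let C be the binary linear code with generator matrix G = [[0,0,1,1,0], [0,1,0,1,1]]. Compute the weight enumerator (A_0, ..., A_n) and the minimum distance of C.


Weight distribution: A_0 = 1, A_2 = 1, A_3 = 2. Minimum distance d = 2.

Enumerate all 2^2 = 4 messages m ∈ F_2^2.
For each, compute codeword c = mG in F_2^5, then tally its weight.
  m = 00 → c = 00000, weight = 0.
  m = 10 → c = 00110, weight = 2.
  m = 01 → c = 01011, weight = 3.
  m = 11 → c = 01101, weight = 3.
Tally weights:
  weight 0: 1 codewords.
  weight 2: 1 codewords.
  weight 3: 2 codewords.
Minimum distance d = smallest w > 0 with A_w > 0 = 2.
Sanity: Σ A_w = 4 = 2^2 = 4 ✓.


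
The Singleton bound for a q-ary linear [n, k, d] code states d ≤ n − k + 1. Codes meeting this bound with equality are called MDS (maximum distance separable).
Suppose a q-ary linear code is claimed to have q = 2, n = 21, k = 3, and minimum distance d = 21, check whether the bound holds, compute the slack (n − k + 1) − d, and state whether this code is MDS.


Singleton RHS = n − k + 1 = 19, slack = -2, bound violated (no such code; not MDS).

Singleton bound: d ≤ n − k + 1.
Here n = 21, k = 3, so n − k + 1 = 19.
Given d = 21, check d ≤ 19: NO.
Slack = (n − k + 1) − d = -2.
The slack is negative: d = 21 exceeds n − k + 1 = 19 by 2, so the Singleton bound is violated and no linear [21, 3, 21]_2 code can exist. In particular it is not MDS (MDS requires d = n − k + 1 exactly).
Description: the claimed parameters are [21, 3, 21]_2; such a code would be impossible (violates the Singleton bound).


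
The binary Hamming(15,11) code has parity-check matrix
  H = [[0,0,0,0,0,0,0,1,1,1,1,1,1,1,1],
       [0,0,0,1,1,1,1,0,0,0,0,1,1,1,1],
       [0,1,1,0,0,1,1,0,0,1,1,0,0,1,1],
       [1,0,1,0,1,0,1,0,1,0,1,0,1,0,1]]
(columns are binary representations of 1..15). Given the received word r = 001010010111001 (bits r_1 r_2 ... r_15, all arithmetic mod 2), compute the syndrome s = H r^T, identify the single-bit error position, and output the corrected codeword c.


s = (1, 1, 0, 0)^T, error position = 12, corrected codeword c = 001010010110001

Compute s = H r^T mod 2 one row at a time:
  s_1 = 1 + 0 + 1 + 1 + 1 + 0 + 0 + 1 = 5 ≡ 1 (mod 2).
  s_2 = 0 + 1 + 0 + 0 + 1 + 0 + 0 + 1 = 3 ≡ 1 (mod 2).
  s_3 = 0 + 1 + 0 + 0 + 1 + 1 + 0 + 1 = 4 ≡ 0 (mod 2).
  s_4 = 0 + 1 + 1 + 0 + 0 + 1 + 0 + 1 = 4 ≡ 0 (mod 2).
s = (1, 1, 0, 0)^T — this equals column 12 of H (binary 1100), so error is at position 12.
Correct: flip bit 12 of r = 001010010111001 to get c = 001010010110001.


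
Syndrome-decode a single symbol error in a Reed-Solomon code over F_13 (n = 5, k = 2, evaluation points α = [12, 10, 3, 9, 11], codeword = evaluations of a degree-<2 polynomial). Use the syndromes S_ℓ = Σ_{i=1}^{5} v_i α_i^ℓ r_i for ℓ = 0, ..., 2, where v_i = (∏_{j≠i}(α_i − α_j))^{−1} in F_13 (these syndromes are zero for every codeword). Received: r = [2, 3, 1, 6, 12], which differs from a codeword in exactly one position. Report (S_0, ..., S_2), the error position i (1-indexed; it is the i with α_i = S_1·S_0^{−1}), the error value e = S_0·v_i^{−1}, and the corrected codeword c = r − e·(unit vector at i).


S = (7, 5, 11), error at position 2, error magnitude e = 7, c = [2, 9, 1, 6, 12].

Step 1: column multipliers v_i = (∏_{j≠i}(α_i − α_j))^{−1} mod 13.
  i = 1 (α = 12): (12−10)(12−3)(12−9)(12−11) = 2·9·3·1 = 54 ≡ 2, so v_1 = 2^{−1} = 7 (mod 13).
  i = 2 (α = 10): (10−12)(10−3)(10−9)(10−11) = (−2)·7·1·(−1) = 14 ≡ 1, so v_2 = 1^{−1} = 1 (mod 13).
  i = 3 (α = 3): (3−12)(3−10)(3−9)(3−11) = (−9)·(−7)·(−6)·(−8) = 3024 ≡ 8, so v_3 = 8^{−1} = 5 (mod 13).
  i = 4 (α = 9): (9−12)(9−10)(9−3)(9−11) = (−3)·(−1)·6·(−2) = −36 ≡ 3, so v_4 = 3^{−1} = 9 (mod 13).
  i = 5 (α = 11): (11−12)(11−10)(11−3)(11−9) = (−1)·1·8·2 = −16 ≡ 10, so v_5 = 10^{−1} = 4 (mod 13).
  v = [7, 1, 5, 9, 4].
Step 2: syndromes of r = [2, 3, 1, 6, 12] (all sums mod 13).
  S_0 = Σ v_i r_i = 7·2 + 1·3 + 5·1 + 9·6 + 4·12 = 124 ≡ 7.
  S_1 = Σ v_i α_i r_i = 7·12·2 + 1·10·3 + 5·3·1 + 9·9·6 + 4·11·12 = 1227 ≡ 5.
  α_i^2 mod 13 = [1, 9, 9, 3, 4].
  S_2 = Σ v_i α_i^2 r_i = 7·1·2 + 1·9·3 + 5·9·1 + 9·3·6 + 4·4·12 = 440 ≡ 11.
  S = (7, 5, 11) ≠ 0, so r is not a codeword (an error is present).
Step 3: locate the error. For a single error e at position i, S_ℓ = v_i·e·α_i^ℓ, so α_err = S_1/S_0.
  S_0^{−1} = 7^{−1} = 2 (mod 13), so α_err = 5·2 = 10 ≡ 10 = α_2. Error position i = 2.
  Consistency check: S_2/S_1 = 11·8 = 88 ≡ 10 = α_err ✓ (single-error assumption holds).
Step 4: error magnitude e = S_0/v_2 = S_0·∏_{j≠2}(α_2 − α_j) = 7·1 = 7 ≡ 7 (mod 13).
Step 5: correct position 2: c_2 = r_2 − e = 3 − 7 ≡ 9 (mod 13). Hence c = [2, 9, 1, 6, 12].
  Check: interpolating c through the α_i gives m(x) = 5 + 3·x (degree < 2) with m(α_i) = c_i for every i, so c is indeed a codeword.


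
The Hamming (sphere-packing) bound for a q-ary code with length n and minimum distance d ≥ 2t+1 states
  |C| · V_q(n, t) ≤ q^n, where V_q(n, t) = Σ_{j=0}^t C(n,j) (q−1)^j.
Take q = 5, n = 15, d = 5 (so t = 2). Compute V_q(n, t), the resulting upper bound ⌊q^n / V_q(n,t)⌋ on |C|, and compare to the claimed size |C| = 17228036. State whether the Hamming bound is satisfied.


V_q(n, t) = 1741, q^n = 30517578125, Hamming bound = 17528764, |C| = 17228036 ≤ bound (satisfied).

Step 1: Compute V_q(n, t) = Σ_{j=0}^2 C(n, j) (q−1)^j.
  j = 0: C(15,0)·(4)^0 = 1·1 = 1.
  j = 1: C(15,1)·(4)^1 = 15·4 = 60.
  j = 2: C(15,2)·(4)^2 = 105·16 = 1680.
  V_q(n, t) = 1 + 60 + 1680 = 1741.
Step 2: q^n = 5^15 = 30517578125.
Step 3: Hamming bound ⌊q^n / V_q(n,t)⌋ = ⌊30517578125/1741⌋ = 17528764.
Step 4: Compare |C| = 17228036 to 17528764: satisfied.
The claimed |C| lies below the Hamming bound.


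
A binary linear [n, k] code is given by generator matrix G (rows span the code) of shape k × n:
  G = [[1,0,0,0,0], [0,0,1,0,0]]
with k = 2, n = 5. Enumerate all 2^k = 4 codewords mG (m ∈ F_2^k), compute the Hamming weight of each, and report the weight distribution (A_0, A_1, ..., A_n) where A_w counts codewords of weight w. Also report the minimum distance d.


Weight distribution: A_0 = 1, A_1 = 2, A_2 = 1. Minimum distance d = 1.

Enumerate all 2^2 = 4 messages m ∈ F_2^2.
For each, compute codeword c = mG in F_2^5, then tally its weight.
  m = 00 → c = 00000, weight = 0.
  m = 10 → c = 10000, weight = 1.
  m = 01 → c = 00100, weight = 1.
  m = 11 → c = 10100, weight = 2.
Tally weights:
  weight 0: 1 codewords.
  weight 1: 2 codewords.
  weight 2: 1 codewords.
Minimum distance d = smallest w > 0 with A_w > 0 = 1.
Sanity: Σ A_w = 4 = 2^2 = 4 ✓.


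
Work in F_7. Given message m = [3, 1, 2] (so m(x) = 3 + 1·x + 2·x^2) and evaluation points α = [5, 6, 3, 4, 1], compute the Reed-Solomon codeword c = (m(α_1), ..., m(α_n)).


c = [2, 4, 3, 4, 6]

Message polynomial: m(x) = 3 + 1·x + 2·x^2 (mod 7).
For each evaluation point α_i, compute m(α_i) mod 7:
  α_1 = 5: Horner steps 2 → 4 → 2, so m(5) = 2.
  α_2 = 6: Horner steps 2 → 6 → 4, so m(6) = 4.
  α_3 = 3: Horner steps 2 → 0 → 3, so m(3) = 3.
  α_4 = 4: Horner steps 2 → 2 → 4, so m(4) = 4.
  α_5 = 1: Horner steps 2 → 3 → 6, so m(1) = 6.
Codeword c = [2, 4, 3, 4, 6] ∈ F_7^5.


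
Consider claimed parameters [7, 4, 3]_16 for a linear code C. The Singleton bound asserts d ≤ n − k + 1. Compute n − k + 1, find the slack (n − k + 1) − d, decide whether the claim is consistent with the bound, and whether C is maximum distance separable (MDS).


Singleton RHS = n − k + 1 = 4, slack = 1, bound satisfied, not MDS.

Singleton bound: d ≤ n − k + 1.
Here n = 7, k = 4, so n − k + 1 = 4.
Given d = 3, check d ≤ 4: YES.
Slack = (n − k + 1) − d = 1.
The code is NOT MDS (slack = 1 > 0).
Description: the claimed parameters are [7, 4, 3]_16; such a code would be non-MDS.


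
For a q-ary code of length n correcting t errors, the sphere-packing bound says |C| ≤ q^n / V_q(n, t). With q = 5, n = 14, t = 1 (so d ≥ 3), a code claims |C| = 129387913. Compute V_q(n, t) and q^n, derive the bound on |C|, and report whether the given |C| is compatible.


V_q(n, t) = 57, q^n = 6103515625, Hamming bound = 107079221, |C| = 129387913 > bound (violated).

Step 1: Compute V_q(n, t) = Σ_{j=0}^1 C(n, j) (q−1)^j.
  j = 0: C(14,0)·(4)^0 = 1·1 = 1.
  j = 1: C(14,1)·(4)^1 = 14·4 = 56.
  V_q(n, t) = 1 + 56 = 57.
Step 2: q^n = 5^14 = 6103515625.
Step 3: Hamming bound ⌊q^n / V_q(n,t)⌋ = ⌊6103515625/57⌋ = 107079221.
Step 4: Compare |C| = 129387913 to 107079221: violated.
The claimed |C| lies above the Hamming bound, so no 5-ary code of length 14 with d ≥ 3 can have 129387913 codewords.


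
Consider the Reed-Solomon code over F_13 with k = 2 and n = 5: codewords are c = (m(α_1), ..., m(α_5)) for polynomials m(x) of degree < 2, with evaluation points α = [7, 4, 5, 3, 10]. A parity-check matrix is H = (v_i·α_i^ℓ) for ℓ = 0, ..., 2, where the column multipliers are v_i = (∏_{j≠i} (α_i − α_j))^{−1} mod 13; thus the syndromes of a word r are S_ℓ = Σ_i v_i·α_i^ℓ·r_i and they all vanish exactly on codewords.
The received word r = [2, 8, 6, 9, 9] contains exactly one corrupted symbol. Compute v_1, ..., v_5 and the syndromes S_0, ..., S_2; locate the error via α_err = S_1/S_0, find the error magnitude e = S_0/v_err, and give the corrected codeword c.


S = (3, 9, 1), error at position 4, error magnitude e = 12, c = [2, 8, 6, 10, 9].

Step 1: column multipliers v_i = (∏_{j≠i}(α_i − α_j))^{−1} mod 13.
  i = 1 (α = 7): (7−4)(7−5)(7−3)(7−10) = 3·2·4·(−3) = −72 ≡ 6, so v_1 = 6^{−1} = 11 (mod 13).
  i = 2 (α = 4): (4−7)(4−5)(4−3)(4−10) = (−3)·(−1)·1·(−6) = −18 ≡ 8, so v_2 = 8^{−1} = 5 (mod 13).
  i = 3 (α = 5): (5−7)(5−4)(5−3)(5−10) = (−2)·1·2·(−5) = 20 ≡ 7, so v_3 = 7^{−1} = 2 (mod 13).
  i = 4 (α = 3): (3−7)(3−4)(3−5)(3−10) = (−4)·(−1)·(−2)·(−7) = 56 ≡ 4, so v_4 = 4^{−1} = 10 (mod 13).
  i = 5 (α = 10): (10−7)(10−4)(10−5)(10−3) = 3·6·5·7 = 630 ≡ 6, so v_5 = 6^{−1} = 11 (mod 13).
  v = [11, 5, 2, 10, 11].
Step 2: syndromes of r = [2, 8, 6, 9, 9] (all sums mod 13).
  S_0 = Σ v_i r_i = 11·2 + 5·8 + 2·6 + 10·9 + 11·9 = 263 ≡ 3.
  S_1 = Σ v_i α_i r_i = 11·7·2 + 5·4·8 + 2·5·6 + 10·3·9 + 11·10·9 = 1634 ≡ 9.
  α_i^2 mod 13 = [10, 3, 12, 9, 9].
  S_2 = Σ v_i α_i^2 r_i = 11·10·2 + 5·3·8 + 2·12·6 + 10·9·9 + 11·9·9 = 2185 ≡ 1.
  S = (3, 9, 1) ≠ 0, so r is not a codeword (an error is present).
Step 3: locate the error. For a single error e at position i, S_ℓ = v_i·e·α_i^ℓ, so α_err = S_1/S_0.
  S_0^{−1} = 3^{−1} = 9 (mod 13), so α_err = 9·9 = 81 ≡ 3 = α_4. Error position i = 4.
  Consistency check: S_2/S_1 = 1·3 = 3 ≡ 3 = α_err ✓ (single-error assumption holds).
Step 4: error magnitude e = S_0/v_4 = S_0·∏_{j≠4}(α_4 − α_j) = 3·4 = 12 ≡ 12 (mod 13).
Step 5: correct position 4: c_4 = r_4 − e = 9 − 12 ≡ 10 (mod 13). Hence c = [2, 8, 6, 10, 9].
  Check: interpolating c through the α_i gives m(x) = 3 + 11·x (degree < 2) with m(α_i) = c_i for every i, so c is indeed a codeword.


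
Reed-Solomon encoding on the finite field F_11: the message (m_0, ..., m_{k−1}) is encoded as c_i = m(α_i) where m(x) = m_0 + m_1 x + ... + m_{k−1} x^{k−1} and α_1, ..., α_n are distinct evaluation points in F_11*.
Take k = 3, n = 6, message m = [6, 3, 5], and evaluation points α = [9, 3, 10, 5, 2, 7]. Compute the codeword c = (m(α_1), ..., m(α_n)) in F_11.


c = [9, 5, 8, 3, 10, 8]

Message polynomial: m(x) = 6 + 3·x + 5·x^2 (mod 11).
For each evaluation point α_i, compute m(α_i) mod 11:
  α_1 = 9: Horner steps 5 → 4 → 9, so m(9) = 9.
  α_2 = 3: Horner steps 5 → 7 → 5, so m(3) = 5.
  α_3 = 10: Horner steps 5 → 9 → 8, so m(10) = 8.
  α_4 = 5: Horner steps 5 → 6 → 3, so m(5) = 3.
  α_5 = 2: Horner steps 5 → 2 → 10, so m(2) = 10.
  α_6 = 7: Horner steps 5 → 5 → 8, so m(7) = 8.
Codeword c = [9, 5, 8, 3, 10, 8] ∈ F_11^6.
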